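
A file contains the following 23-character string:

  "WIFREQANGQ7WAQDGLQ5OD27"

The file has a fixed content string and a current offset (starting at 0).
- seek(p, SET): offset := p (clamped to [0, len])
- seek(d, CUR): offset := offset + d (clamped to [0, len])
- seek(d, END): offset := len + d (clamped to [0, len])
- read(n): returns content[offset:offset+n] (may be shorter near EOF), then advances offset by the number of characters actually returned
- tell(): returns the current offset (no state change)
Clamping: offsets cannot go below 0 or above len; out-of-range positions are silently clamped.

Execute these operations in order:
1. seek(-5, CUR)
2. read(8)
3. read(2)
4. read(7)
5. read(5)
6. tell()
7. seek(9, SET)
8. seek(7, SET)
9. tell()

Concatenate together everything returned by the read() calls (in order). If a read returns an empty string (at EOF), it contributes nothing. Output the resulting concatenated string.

After 1 (seek(-5, CUR)): offset=0
After 2 (read(8)): returned 'WIFREQAN', offset=8
After 3 (read(2)): returned 'GQ', offset=10
After 4 (read(7)): returned '7WAQDGL', offset=17
After 5 (read(5)): returned 'Q5OD2', offset=22
After 6 (tell()): offset=22
After 7 (seek(9, SET)): offset=9
After 8 (seek(7, SET)): offset=7
After 9 (tell()): offset=7

Answer: WIFREQANGQ7WAQDGLQ5OD2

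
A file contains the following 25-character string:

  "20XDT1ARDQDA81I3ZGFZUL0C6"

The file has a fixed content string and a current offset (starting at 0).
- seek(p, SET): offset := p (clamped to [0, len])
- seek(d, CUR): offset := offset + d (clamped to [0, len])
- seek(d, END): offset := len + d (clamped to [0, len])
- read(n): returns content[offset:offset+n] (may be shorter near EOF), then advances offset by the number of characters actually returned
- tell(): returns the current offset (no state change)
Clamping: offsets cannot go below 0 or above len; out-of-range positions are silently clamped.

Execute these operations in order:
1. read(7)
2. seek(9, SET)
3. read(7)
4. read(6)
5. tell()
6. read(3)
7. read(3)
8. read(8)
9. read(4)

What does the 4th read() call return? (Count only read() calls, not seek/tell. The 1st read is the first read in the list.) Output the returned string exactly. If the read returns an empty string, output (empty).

Answer: 0C6

Derivation:
After 1 (read(7)): returned '20XDT1A', offset=7
After 2 (seek(9, SET)): offset=9
After 3 (read(7)): returned 'QDA81I3', offset=16
After 4 (read(6)): returned 'ZGFZUL', offset=22
After 5 (tell()): offset=22
After 6 (read(3)): returned '0C6', offset=25
After 7 (read(3)): returned '', offset=25
After 8 (read(8)): returned '', offset=25
After 9 (read(4)): returned '', offset=25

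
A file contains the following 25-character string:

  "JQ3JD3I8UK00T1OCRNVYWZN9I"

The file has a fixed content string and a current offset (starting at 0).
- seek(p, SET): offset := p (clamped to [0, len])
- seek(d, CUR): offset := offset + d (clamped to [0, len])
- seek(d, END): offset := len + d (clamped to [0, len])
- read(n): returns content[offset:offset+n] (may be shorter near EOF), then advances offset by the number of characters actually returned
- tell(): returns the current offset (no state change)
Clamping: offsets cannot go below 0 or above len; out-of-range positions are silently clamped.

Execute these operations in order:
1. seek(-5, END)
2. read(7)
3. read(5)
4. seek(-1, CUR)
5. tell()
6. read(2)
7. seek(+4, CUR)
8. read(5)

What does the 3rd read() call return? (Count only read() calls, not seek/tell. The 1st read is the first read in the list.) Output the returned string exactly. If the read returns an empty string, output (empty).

Answer: I

Derivation:
After 1 (seek(-5, END)): offset=20
After 2 (read(7)): returned 'WZN9I', offset=25
After 3 (read(5)): returned '', offset=25
After 4 (seek(-1, CUR)): offset=24
After 5 (tell()): offset=24
After 6 (read(2)): returned 'I', offset=25
After 7 (seek(+4, CUR)): offset=25
After 8 (read(5)): returned '', offset=25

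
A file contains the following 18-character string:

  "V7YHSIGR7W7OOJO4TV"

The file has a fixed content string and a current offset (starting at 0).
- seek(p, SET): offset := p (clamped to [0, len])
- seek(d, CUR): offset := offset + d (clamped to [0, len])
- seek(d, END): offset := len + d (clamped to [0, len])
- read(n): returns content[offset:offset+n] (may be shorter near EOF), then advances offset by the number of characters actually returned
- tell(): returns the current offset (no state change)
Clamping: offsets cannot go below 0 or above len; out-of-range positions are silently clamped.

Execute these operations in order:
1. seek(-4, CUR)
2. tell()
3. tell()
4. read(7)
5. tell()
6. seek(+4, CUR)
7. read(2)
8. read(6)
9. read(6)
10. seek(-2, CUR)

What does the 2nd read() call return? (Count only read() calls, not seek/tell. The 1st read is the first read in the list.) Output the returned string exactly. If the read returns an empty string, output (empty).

Answer: OO

Derivation:
After 1 (seek(-4, CUR)): offset=0
After 2 (tell()): offset=0
After 3 (tell()): offset=0
After 4 (read(7)): returned 'V7YHSIG', offset=7
After 5 (tell()): offset=7
After 6 (seek(+4, CUR)): offset=11
After 7 (read(2)): returned 'OO', offset=13
After 8 (read(6)): returned 'JO4TV', offset=18
After 9 (read(6)): returned '', offset=18
After 10 (seek(-2, CUR)): offset=16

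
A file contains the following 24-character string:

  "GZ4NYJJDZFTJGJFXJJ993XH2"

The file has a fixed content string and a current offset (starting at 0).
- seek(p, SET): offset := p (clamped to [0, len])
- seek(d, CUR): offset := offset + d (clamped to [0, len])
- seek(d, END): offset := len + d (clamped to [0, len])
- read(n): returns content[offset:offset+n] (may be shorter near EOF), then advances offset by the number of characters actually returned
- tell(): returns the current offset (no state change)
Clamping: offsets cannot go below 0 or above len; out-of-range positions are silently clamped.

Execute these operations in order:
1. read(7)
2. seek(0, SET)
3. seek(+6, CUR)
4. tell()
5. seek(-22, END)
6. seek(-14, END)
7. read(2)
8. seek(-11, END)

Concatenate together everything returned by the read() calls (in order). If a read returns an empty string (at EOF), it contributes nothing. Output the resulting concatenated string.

After 1 (read(7)): returned 'GZ4NYJJ', offset=7
After 2 (seek(0, SET)): offset=0
After 3 (seek(+6, CUR)): offset=6
After 4 (tell()): offset=6
After 5 (seek(-22, END)): offset=2
After 6 (seek(-14, END)): offset=10
After 7 (read(2)): returned 'TJ', offset=12
After 8 (seek(-11, END)): offset=13

Answer: GZ4NYJJTJ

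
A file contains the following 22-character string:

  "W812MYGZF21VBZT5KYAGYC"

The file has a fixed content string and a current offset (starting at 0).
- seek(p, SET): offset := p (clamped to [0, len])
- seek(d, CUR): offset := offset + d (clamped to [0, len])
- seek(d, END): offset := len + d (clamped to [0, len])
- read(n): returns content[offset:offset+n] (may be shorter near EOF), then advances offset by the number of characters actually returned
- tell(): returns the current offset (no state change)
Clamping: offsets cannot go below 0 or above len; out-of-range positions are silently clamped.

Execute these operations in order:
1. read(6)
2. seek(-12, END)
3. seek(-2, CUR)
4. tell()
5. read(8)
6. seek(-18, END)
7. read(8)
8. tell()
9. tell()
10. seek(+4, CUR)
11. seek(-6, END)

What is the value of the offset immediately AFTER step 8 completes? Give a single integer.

After 1 (read(6)): returned 'W812MY', offset=6
After 2 (seek(-12, END)): offset=10
After 3 (seek(-2, CUR)): offset=8
After 4 (tell()): offset=8
After 5 (read(8)): returned 'F21VBZT5', offset=16
After 6 (seek(-18, END)): offset=4
After 7 (read(8)): returned 'MYGZF21V', offset=12
After 8 (tell()): offset=12

Answer: 12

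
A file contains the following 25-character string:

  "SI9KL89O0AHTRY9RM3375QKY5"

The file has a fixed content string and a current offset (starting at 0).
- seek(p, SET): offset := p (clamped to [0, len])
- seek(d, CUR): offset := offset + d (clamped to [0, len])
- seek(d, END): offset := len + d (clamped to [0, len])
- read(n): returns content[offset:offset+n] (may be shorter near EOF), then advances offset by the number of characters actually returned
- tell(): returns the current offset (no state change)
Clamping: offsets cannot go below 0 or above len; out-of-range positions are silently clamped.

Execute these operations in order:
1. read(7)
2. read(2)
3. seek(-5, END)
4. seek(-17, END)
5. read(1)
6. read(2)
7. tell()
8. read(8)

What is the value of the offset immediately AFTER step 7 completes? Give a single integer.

After 1 (read(7)): returned 'SI9KL89', offset=7
After 2 (read(2)): returned 'O0', offset=9
After 3 (seek(-5, END)): offset=20
After 4 (seek(-17, END)): offset=8
After 5 (read(1)): returned '0', offset=9
After 6 (read(2)): returned 'AH', offset=11
After 7 (tell()): offset=11

Answer: 11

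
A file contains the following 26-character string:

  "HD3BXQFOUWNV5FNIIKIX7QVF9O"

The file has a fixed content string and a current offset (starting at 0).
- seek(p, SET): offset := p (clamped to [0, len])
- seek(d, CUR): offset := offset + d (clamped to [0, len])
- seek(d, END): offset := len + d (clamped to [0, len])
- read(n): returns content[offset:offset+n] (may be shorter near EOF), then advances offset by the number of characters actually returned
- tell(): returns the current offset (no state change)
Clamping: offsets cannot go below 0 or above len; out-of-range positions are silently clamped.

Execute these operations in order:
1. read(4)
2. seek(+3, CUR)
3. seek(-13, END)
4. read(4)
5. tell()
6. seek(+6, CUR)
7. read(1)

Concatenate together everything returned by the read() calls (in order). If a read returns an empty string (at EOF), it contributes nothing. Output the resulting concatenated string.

After 1 (read(4)): returned 'HD3B', offset=4
After 2 (seek(+3, CUR)): offset=7
After 3 (seek(-13, END)): offset=13
After 4 (read(4)): returned 'FNII', offset=17
After 5 (tell()): offset=17
After 6 (seek(+6, CUR)): offset=23
After 7 (read(1)): returned 'F', offset=24

Answer: HD3BFNIIF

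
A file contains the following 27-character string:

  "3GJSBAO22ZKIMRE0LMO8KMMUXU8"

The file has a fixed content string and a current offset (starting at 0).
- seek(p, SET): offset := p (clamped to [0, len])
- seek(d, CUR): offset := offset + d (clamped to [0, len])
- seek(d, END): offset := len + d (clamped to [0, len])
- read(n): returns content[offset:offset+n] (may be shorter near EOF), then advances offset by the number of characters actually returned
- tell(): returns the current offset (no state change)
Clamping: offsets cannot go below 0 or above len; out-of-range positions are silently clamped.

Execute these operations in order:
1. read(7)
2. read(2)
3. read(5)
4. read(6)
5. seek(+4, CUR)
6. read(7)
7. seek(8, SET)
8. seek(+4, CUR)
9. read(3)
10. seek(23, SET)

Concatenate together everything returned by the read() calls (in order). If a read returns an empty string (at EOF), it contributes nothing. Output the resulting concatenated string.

Answer: 3GJSBAO22ZKIMRE0LMO8XU8MRE

Derivation:
After 1 (read(7)): returned '3GJSBAO', offset=7
After 2 (read(2)): returned '22', offset=9
After 3 (read(5)): returned 'ZKIMR', offset=14
After 4 (read(6)): returned 'E0LMO8', offset=20
After 5 (seek(+4, CUR)): offset=24
After 6 (read(7)): returned 'XU8', offset=27
After 7 (seek(8, SET)): offset=8
After 8 (seek(+4, CUR)): offset=12
After 9 (read(3)): returned 'MRE', offset=15
After 10 (seek(23, SET)): offset=23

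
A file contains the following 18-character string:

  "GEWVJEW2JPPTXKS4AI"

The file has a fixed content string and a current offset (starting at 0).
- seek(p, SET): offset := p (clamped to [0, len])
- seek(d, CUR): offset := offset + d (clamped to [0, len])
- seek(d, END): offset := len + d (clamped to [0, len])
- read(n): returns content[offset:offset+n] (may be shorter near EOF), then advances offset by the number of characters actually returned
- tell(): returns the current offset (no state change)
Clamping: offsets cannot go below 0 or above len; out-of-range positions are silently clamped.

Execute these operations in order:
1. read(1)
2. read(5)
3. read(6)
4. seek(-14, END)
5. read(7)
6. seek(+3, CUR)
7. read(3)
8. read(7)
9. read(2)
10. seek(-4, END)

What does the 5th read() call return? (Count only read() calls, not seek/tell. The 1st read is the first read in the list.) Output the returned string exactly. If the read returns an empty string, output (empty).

Answer: S4A

Derivation:
After 1 (read(1)): returned 'G', offset=1
After 2 (read(5)): returned 'EWVJE', offset=6
After 3 (read(6)): returned 'W2JPPT', offset=12
After 4 (seek(-14, END)): offset=4
After 5 (read(7)): returned 'JEW2JPP', offset=11
After 6 (seek(+3, CUR)): offset=14
After 7 (read(3)): returned 'S4A', offset=17
After 8 (read(7)): returned 'I', offset=18
After 9 (read(2)): returned '', offset=18
After 10 (seek(-4, END)): offset=14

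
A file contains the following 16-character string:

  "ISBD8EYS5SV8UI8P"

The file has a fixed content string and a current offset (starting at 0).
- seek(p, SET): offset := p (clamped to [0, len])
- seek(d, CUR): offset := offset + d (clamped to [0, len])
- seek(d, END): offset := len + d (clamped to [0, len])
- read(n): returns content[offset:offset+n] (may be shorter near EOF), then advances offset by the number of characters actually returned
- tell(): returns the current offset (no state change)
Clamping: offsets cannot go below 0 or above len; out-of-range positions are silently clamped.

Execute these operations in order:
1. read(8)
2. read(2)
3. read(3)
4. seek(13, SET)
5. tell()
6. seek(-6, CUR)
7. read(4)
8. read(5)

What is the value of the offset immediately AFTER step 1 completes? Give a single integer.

After 1 (read(8)): returned 'ISBD8EYS', offset=8

Answer: 8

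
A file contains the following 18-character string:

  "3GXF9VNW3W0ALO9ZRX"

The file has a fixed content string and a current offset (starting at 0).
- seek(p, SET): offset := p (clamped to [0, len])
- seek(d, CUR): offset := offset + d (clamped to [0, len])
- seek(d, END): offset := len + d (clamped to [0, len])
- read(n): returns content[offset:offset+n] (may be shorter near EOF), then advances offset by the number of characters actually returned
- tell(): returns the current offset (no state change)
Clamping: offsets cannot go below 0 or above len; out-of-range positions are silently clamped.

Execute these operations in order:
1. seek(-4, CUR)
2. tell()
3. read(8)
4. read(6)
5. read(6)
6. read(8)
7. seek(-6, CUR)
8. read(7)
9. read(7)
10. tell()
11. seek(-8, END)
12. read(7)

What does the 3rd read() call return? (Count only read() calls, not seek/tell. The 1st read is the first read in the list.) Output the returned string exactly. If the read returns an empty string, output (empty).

Answer: 9ZRX

Derivation:
After 1 (seek(-4, CUR)): offset=0
After 2 (tell()): offset=0
After 3 (read(8)): returned '3GXF9VNW', offset=8
After 4 (read(6)): returned '3W0ALO', offset=14
After 5 (read(6)): returned '9ZRX', offset=18
After 6 (read(8)): returned '', offset=18
After 7 (seek(-6, CUR)): offset=12
After 8 (read(7)): returned 'LO9ZRX', offset=18
After 9 (read(7)): returned '', offset=18
After 10 (tell()): offset=18
After 11 (seek(-8, END)): offset=10
After 12 (read(7)): returned '0ALO9ZR', offset=17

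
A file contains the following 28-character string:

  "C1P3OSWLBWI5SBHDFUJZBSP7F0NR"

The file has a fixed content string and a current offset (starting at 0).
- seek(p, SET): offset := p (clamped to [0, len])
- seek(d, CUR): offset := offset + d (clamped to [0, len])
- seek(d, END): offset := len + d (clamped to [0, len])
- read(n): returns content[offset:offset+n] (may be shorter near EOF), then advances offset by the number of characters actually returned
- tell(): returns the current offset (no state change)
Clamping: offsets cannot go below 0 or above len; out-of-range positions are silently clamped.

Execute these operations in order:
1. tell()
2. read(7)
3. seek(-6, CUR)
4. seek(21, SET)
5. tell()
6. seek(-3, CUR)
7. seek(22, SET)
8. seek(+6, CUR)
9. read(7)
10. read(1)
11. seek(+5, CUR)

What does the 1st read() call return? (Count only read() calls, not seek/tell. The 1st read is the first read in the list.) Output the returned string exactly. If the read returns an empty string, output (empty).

Answer: C1P3OSW

Derivation:
After 1 (tell()): offset=0
After 2 (read(7)): returned 'C1P3OSW', offset=7
After 3 (seek(-6, CUR)): offset=1
After 4 (seek(21, SET)): offset=21
After 5 (tell()): offset=21
After 6 (seek(-3, CUR)): offset=18
After 7 (seek(22, SET)): offset=22
After 8 (seek(+6, CUR)): offset=28
After 9 (read(7)): returned '', offset=28
After 10 (read(1)): returned '', offset=28
After 11 (seek(+5, CUR)): offset=28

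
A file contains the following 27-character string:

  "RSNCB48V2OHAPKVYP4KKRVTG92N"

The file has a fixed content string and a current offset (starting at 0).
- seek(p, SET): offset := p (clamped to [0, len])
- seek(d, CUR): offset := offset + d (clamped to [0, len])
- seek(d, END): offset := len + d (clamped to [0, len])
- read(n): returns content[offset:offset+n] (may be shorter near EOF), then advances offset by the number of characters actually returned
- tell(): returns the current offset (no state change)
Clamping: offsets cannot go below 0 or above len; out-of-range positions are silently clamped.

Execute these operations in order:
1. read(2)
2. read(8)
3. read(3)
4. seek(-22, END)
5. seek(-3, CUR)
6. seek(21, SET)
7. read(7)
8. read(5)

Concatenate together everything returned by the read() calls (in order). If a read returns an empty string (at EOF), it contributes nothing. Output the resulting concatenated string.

Answer: RSNCB48V2OHAPVTG92N

Derivation:
After 1 (read(2)): returned 'RS', offset=2
After 2 (read(8)): returned 'NCB48V2O', offset=10
After 3 (read(3)): returned 'HAP', offset=13
After 4 (seek(-22, END)): offset=5
After 5 (seek(-3, CUR)): offset=2
After 6 (seek(21, SET)): offset=21
After 7 (read(7)): returned 'VTG92N', offset=27
After 8 (read(5)): returned '', offset=27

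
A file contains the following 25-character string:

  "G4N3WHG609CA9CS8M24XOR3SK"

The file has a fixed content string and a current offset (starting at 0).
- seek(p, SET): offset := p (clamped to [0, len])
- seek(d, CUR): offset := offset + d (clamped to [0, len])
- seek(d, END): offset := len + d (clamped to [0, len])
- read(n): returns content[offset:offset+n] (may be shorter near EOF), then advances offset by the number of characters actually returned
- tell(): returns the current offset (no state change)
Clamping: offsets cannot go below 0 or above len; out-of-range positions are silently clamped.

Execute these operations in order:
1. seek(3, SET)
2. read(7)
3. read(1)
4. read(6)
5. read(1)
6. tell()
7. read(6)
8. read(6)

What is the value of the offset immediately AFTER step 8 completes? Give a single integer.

After 1 (seek(3, SET)): offset=3
After 2 (read(7)): returned '3WHG609', offset=10
After 3 (read(1)): returned 'C', offset=11
After 4 (read(6)): returned 'A9CS8M', offset=17
After 5 (read(1)): returned '2', offset=18
After 6 (tell()): offset=18
After 7 (read(6)): returned '4XOR3S', offset=24
After 8 (read(6)): returned 'K', offset=25

Answer: 25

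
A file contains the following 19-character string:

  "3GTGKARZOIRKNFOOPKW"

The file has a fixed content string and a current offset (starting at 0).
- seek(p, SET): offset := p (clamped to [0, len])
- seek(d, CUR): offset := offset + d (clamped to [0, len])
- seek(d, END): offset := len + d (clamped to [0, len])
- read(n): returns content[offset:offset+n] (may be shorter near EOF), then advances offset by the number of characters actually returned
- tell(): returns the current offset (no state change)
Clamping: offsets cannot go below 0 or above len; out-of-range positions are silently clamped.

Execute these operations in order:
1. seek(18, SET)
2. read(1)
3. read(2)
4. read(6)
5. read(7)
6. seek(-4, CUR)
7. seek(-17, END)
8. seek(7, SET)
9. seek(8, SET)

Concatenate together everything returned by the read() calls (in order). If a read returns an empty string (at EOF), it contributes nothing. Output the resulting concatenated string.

Answer: W

Derivation:
After 1 (seek(18, SET)): offset=18
After 2 (read(1)): returned 'W', offset=19
After 3 (read(2)): returned '', offset=19
After 4 (read(6)): returned '', offset=19
After 5 (read(7)): returned '', offset=19
After 6 (seek(-4, CUR)): offset=15
After 7 (seek(-17, END)): offset=2
After 8 (seek(7, SET)): offset=7
After 9 (seek(8, SET)): offset=8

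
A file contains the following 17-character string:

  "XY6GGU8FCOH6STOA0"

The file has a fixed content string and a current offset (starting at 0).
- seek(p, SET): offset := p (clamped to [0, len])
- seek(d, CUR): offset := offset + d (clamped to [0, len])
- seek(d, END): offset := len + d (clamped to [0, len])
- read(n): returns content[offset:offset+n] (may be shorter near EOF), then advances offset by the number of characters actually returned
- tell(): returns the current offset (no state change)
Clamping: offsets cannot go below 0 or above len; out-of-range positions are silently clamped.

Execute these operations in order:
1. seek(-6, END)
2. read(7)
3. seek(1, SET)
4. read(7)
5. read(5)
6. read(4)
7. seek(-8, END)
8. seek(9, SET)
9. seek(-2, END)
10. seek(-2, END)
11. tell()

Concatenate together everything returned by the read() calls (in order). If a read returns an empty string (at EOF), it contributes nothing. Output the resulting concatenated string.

Answer: 6STOA0Y6GGU8FCOH6STOA0

Derivation:
After 1 (seek(-6, END)): offset=11
After 2 (read(7)): returned '6STOA0', offset=17
After 3 (seek(1, SET)): offset=1
After 4 (read(7)): returned 'Y6GGU8F', offset=8
After 5 (read(5)): returned 'COH6S', offset=13
After 6 (read(4)): returned 'TOA0', offset=17
After 7 (seek(-8, END)): offset=9
After 8 (seek(9, SET)): offset=9
After 9 (seek(-2, END)): offset=15
After 10 (seek(-2, END)): offset=15
After 11 (tell()): offset=15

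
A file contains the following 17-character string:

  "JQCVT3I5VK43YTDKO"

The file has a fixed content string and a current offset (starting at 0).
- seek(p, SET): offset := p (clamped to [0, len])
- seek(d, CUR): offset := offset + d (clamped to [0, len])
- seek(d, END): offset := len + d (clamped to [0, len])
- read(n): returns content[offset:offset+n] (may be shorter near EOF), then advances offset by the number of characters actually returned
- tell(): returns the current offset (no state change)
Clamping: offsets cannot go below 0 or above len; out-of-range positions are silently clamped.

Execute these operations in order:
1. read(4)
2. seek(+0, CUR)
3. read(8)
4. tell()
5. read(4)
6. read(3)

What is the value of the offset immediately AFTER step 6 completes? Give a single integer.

After 1 (read(4)): returned 'JQCV', offset=4
After 2 (seek(+0, CUR)): offset=4
After 3 (read(8)): returned 'T3I5VK43', offset=12
After 4 (tell()): offset=12
After 5 (read(4)): returned 'YTDK', offset=16
After 6 (read(3)): returned 'O', offset=17

Answer: 17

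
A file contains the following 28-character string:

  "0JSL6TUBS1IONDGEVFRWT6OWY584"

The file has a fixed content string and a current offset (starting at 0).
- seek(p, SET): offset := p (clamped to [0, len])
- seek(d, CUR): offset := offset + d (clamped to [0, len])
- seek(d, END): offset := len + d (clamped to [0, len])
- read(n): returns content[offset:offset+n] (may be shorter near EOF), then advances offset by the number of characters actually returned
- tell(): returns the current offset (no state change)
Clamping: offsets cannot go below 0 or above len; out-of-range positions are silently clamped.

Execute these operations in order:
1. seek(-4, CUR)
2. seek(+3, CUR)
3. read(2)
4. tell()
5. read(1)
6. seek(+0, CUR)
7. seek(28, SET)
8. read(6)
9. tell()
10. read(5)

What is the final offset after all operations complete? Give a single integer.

After 1 (seek(-4, CUR)): offset=0
After 2 (seek(+3, CUR)): offset=3
After 3 (read(2)): returned 'L6', offset=5
After 4 (tell()): offset=5
After 5 (read(1)): returned 'T', offset=6
After 6 (seek(+0, CUR)): offset=6
After 7 (seek(28, SET)): offset=28
After 8 (read(6)): returned '', offset=28
After 9 (tell()): offset=28
After 10 (read(5)): returned '', offset=28

Answer: 28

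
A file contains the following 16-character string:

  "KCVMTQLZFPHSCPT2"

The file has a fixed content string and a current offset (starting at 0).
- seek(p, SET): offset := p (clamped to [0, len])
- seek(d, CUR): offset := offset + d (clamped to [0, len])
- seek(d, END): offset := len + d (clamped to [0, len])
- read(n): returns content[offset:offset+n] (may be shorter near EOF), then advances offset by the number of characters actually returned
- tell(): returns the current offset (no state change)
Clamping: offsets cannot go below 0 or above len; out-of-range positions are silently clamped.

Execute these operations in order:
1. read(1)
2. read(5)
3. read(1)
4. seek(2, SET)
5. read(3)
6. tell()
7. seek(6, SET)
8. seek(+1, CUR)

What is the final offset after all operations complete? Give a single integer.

After 1 (read(1)): returned 'K', offset=1
After 2 (read(5)): returned 'CVMTQ', offset=6
After 3 (read(1)): returned 'L', offset=7
After 4 (seek(2, SET)): offset=2
After 5 (read(3)): returned 'VMT', offset=5
After 6 (tell()): offset=5
After 7 (seek(6, SET)): offset=6
After 8 (seek(+1, CUR)): offset=7

Answer: 7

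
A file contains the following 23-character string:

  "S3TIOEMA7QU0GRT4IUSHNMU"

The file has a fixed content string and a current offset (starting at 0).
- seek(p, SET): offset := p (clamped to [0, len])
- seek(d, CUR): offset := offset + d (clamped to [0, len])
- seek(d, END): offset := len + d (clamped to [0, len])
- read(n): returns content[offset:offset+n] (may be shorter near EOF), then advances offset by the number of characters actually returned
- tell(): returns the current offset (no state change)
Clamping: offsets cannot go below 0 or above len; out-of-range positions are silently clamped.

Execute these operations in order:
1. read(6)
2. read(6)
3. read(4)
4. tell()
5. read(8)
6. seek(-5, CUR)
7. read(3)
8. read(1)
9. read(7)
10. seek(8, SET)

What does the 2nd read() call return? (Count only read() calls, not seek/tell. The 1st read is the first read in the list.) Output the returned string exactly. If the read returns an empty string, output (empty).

After 1 (read(6)): returned 'S3TIOE', offset=6
After 2 (read(6)): returned 'MA7QU0', offset=12
After 3 (read(4)): returned 'GRT4', offset=16
After 4 (tell()): offset=16
After 5 (read(8)): returned 'IUSHNMU', offset=23
After 6 (seek(-5, CUR)): offset=18
After 7 (read(3)): returned 'SHN', offset=21
After 8 (read(1)): returned 'M', offset=22
After 9 (read(7)): returned 'U', offset=23
After 10 (seek(8, SET)): offset=8

Answer: MA7QU0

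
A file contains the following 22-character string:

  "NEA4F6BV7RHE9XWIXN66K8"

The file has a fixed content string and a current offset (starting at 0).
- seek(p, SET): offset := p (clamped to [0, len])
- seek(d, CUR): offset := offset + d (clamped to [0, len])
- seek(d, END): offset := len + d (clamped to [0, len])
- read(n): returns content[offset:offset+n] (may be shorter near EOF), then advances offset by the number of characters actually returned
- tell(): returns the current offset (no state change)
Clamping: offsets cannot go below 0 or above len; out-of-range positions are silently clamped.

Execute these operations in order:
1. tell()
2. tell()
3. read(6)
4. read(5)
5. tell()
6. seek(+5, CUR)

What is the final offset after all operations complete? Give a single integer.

After 1 (tell()): offset=0
After 2 (tell()): offset=0
After 3 (read(6)): returned 'NEA4F6', offset=6
After 4 (read(5)): returned 'BV7RH', offset=11
After 5 (tell()): offset=11
After 6 (seek(+5, CUR)): offset=16

Answer: 16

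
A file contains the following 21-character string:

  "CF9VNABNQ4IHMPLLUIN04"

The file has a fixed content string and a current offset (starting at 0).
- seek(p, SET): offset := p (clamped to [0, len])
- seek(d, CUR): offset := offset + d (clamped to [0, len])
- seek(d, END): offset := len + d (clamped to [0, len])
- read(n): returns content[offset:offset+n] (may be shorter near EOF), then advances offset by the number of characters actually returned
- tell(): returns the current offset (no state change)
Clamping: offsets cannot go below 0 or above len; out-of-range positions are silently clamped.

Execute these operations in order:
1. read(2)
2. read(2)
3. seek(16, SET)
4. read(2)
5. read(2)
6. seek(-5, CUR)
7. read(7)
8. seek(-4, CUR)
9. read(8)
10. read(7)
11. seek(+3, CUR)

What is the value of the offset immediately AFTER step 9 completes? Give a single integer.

After 1 (read(2)): returned 'CF', offset=2
After 2 (read(2)): returned '9V', offset=4
After 3 (seek(16, SET)): offset=16
After 4 (read(2)): returned 'UI', offset=18
After 5 (read(2)): returned 'N0', offset=20
After 6 (seek(-5, CUR)): offset=15
After 7 (read(7)): returned 'LUIN04', offset=21
After 8 (seek(-4, CUR)): offset=17
After 9 (read(8)): returned 'IN04', offset=21

Answer: 21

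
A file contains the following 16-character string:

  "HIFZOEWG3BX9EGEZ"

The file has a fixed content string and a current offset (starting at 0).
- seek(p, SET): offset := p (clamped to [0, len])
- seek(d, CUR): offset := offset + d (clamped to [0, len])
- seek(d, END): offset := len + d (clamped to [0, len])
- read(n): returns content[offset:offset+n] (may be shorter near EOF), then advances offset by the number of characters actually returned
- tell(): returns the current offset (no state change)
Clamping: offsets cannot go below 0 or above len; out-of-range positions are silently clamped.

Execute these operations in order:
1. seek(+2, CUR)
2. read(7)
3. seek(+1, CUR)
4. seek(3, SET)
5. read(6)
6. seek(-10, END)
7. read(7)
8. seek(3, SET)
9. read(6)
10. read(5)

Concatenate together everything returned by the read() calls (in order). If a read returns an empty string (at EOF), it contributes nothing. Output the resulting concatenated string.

After 1 (seek(+2, CUR)): offset=2
After 2 (read(7)): returned 'FZOEWG3', offset=9
After 3 (seek(+1, CUR)): offset=10
After 4 (seek(3, SET)): offset=3
After 5 (read(6)): returned 'ZOEWG3', offset=9
After 6 (seek(-10, END)): offset=6
After 7 (read(7)): returned 'WG3BX9E', offset=13
After 8 (seek(3, SET)): offset=3
After 9 (read(6)): returned 'ZOEWG3', offset=9
After 10 (read(5)): returned 'BX9EG', offset=14

Answer: FZOEWG3ZOEWG3WG3BX9EZOEWG3BX9EG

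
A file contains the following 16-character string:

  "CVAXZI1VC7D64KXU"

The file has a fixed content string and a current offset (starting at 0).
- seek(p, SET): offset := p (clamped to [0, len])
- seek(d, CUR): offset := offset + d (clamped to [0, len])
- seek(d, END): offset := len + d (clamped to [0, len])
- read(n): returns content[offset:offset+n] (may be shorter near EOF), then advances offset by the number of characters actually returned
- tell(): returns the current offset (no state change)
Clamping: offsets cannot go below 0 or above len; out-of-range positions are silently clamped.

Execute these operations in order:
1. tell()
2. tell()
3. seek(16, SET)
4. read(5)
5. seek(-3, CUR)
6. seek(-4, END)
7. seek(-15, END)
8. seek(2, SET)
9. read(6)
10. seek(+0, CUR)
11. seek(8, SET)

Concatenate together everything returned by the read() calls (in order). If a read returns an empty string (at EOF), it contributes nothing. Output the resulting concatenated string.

After 1 (tell()): offset=0
After 2 (tell()): offset=0
After 3 (seek(16, SET)): offset=16
After 4 (read(5)): returned '', offset=16
After 5 (seek(-3, CUR)): offset=13
After 6 (seek(-4, END)): offset=12
After 7 (seek(-15, END)): offset=1
After 8 (seek(2, SET)): offset=2
After 9 (read(6)): returned 'AXZI1V', offset=8
After 10 (seek(+0, CUR)): offset=8
After 11 (seek(8, SET)): offset=8

Answer: AXZI1V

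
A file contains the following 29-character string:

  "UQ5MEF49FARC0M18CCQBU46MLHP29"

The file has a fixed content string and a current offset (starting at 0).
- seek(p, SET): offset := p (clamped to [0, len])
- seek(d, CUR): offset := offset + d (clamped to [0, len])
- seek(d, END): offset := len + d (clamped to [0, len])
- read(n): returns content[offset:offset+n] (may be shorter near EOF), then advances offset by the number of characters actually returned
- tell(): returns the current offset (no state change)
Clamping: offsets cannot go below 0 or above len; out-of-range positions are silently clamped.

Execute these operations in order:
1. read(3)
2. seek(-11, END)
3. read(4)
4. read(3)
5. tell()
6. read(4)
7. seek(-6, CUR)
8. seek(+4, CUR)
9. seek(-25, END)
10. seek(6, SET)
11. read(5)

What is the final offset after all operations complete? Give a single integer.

Answer: 11

Derivation:
After 1 (read(3)): returned 'UQ5', offset=3
After 2 (seek(-11, END)): offset=18
After 3 (read(4)): returned 'QBU4', offset=22
After 4 (read(3)): returned '6ML', offset=25
After 5 (tell()): offset=25
After 6 (read(4)): returned 'HP29', offset=29
After 7 (seek(-6, CUR)): offset=23
After 8 (seek(+4, CUR)): offset=27
After 9 (seek(-25, END)): offset=4
After 10 (seek(6, SET)): offset=6
After 11 (read(5)): returned '49FAR', offset=11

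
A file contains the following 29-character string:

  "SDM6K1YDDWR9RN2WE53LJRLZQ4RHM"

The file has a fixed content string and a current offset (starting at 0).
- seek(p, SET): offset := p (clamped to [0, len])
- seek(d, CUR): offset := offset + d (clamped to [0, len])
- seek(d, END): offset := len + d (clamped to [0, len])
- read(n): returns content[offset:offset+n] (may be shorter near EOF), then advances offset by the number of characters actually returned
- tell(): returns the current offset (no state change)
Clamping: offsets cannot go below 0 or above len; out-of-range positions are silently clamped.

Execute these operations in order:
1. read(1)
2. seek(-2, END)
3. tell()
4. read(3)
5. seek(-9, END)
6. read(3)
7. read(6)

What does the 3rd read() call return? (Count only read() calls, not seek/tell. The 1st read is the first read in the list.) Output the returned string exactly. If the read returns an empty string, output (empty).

Answer: JRL

Derivation:
After 1 (read(1)): returned 'S', offset=1
After 2 (seek(-2, END)): offset=27
After 3 (tell()): offset=27
After 4 (read(3)): returned 'HM', offset=29
After 5 (seek(-9, END)): offset=20
After 6 (read(3)): returned 'JRL', offset=23
After 7 (read(6)): returned 'ZQ4RHM', offset=29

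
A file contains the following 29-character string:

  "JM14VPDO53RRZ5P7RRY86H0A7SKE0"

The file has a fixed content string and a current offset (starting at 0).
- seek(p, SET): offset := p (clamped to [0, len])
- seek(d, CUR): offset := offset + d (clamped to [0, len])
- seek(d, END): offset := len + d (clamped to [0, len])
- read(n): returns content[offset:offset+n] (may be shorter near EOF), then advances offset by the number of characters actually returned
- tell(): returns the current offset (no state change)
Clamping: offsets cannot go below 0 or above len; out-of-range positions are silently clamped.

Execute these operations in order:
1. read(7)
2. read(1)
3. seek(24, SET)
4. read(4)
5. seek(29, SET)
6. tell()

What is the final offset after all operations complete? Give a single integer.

After 1 (read(7)): returned 'JM14VPD', offset=7
After 2 (read(1)): returned 'O', offset=8
After 3 (seek(24, SET)): offset=24
After 4 (read(4)): returned '7SKE', offset=28
After 5 (seek(29, SET)): offset=29
After 6 (tell()): offset=29

Answer: 29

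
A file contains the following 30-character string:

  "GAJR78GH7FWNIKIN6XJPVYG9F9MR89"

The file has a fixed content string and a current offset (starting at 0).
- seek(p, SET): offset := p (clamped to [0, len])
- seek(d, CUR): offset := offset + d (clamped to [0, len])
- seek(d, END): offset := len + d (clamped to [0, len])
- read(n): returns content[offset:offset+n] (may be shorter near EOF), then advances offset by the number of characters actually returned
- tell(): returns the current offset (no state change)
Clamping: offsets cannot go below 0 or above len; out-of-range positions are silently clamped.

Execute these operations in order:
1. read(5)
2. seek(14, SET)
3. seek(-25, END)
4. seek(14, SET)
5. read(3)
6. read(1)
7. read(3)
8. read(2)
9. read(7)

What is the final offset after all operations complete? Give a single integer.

After 1 (read(5)): returned 'GAJR7', offset=5
After 2 (seek(14, SET)): offset=14
After 3 (seek(-25, END)): offset=5
After 4 (seek(14, SET)): offset=14
After 5 (read(3)): returned 'IN6', offset=17
After 6 (read(1)): returned 'X', offset=18
After 7 (read(3)): returned 'JPV', offset=21
After 8 (read(2)): returned 'YG', offset=23
After 9 (read(7)): returned '9F9MR89', offset=30

Answer: 30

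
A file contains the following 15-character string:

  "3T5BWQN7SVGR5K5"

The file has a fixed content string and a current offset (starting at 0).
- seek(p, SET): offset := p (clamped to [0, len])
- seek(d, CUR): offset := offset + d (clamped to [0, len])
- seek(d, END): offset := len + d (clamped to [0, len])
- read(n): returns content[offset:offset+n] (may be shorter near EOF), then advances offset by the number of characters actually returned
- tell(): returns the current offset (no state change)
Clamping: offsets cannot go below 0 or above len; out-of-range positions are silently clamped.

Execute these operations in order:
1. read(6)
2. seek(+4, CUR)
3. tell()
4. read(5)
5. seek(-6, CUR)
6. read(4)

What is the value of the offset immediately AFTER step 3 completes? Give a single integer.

After 1 (read(6)): returned '3T5BWQ', offset=6
After 2 (seek(+4, CUR)): offset=10
After 3 (tell()): offset=10

Answer: 10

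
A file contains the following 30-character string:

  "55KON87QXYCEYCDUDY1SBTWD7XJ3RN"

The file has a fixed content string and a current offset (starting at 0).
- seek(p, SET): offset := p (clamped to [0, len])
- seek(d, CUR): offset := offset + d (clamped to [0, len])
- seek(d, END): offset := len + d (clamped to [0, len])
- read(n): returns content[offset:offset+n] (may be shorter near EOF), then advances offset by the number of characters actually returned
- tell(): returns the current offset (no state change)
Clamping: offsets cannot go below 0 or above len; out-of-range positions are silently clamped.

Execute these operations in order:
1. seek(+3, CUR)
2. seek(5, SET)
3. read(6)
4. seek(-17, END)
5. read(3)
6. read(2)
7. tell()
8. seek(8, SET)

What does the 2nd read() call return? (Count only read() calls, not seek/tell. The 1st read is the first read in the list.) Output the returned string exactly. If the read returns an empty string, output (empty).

After 1 (seek(+3, CUR)): offset=3
After 2 (seek(5, SET)): offset=5
After 3 (read(6)): returned '87QXYC', offset=11
After 4 (seek(-17, END)): offset=13
After 5 (read(3)): returned 'CDU', offset=16
After 6 (read(2)): returned 'DY', offset=18
After 7 (tell()): offset=18
After 8 (seek(8, SET)): offset=8

Answer: CDU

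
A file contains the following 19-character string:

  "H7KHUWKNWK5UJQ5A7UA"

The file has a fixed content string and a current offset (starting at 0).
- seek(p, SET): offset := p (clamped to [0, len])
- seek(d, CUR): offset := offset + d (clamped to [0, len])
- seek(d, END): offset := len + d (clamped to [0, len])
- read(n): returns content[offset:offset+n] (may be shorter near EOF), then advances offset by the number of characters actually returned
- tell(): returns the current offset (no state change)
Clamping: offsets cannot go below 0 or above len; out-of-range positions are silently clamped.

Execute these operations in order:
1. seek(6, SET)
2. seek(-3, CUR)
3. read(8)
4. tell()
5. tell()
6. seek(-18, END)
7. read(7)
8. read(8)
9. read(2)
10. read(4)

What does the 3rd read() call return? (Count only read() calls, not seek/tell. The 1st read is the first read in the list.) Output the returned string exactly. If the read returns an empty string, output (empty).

After 1 (seek(6, SET)): offset=6
After 2 (seek(-3, CUR)): offset=3
After 3 (read(8)): returned 'HUWKNWK5', offset=11
After 4 (tell()): offset=11
After 5 (tell()): offset=11
After 6 (seek(-18, END)): offset=1
After 7 (read(7)): returned '7KHUWKN', offset=8
After 8 (read(8)): returned 'WK5UJQ5A', offset=16
After 9 (read(2)): returned '7U', offset=18
After 10 (read(4)): returned 'A', offset=19

Answer: WK5UJQ5A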